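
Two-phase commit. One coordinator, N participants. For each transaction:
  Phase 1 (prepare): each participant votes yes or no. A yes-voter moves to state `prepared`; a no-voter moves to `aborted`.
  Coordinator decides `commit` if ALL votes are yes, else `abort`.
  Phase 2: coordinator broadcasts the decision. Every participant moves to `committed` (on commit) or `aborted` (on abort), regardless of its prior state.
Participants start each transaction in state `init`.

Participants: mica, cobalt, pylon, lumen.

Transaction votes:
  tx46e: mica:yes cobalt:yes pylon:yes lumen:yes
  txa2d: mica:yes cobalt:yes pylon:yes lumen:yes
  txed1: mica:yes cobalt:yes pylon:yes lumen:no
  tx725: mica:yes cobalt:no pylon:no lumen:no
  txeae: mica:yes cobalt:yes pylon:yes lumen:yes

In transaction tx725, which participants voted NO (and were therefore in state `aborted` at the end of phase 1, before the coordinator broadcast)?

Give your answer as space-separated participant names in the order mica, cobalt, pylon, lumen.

Answer: cobalt pylon lumen

Derivation:
Txn tx725 phase 1: mica yes -> prepared; cobalt no -> aborted; pylon no -> aborted; lumen no -> aborted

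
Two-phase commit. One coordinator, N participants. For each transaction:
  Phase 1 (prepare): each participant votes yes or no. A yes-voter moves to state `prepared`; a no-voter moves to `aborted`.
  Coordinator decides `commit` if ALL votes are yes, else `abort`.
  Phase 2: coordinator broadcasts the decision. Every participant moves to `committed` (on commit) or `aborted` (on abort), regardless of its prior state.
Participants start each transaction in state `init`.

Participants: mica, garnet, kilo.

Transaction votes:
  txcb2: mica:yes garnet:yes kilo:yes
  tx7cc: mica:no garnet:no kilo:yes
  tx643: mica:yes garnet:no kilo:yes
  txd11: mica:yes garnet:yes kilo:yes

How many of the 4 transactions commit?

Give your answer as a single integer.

txcb2: all yes -> commit (commits=1)
tx7cc: no from mica, garnet -> abort (commits=1)
tx643: no from garnet -> abort (commits=1)
txd11: all yes -> commit (commits=2)

Answer: 2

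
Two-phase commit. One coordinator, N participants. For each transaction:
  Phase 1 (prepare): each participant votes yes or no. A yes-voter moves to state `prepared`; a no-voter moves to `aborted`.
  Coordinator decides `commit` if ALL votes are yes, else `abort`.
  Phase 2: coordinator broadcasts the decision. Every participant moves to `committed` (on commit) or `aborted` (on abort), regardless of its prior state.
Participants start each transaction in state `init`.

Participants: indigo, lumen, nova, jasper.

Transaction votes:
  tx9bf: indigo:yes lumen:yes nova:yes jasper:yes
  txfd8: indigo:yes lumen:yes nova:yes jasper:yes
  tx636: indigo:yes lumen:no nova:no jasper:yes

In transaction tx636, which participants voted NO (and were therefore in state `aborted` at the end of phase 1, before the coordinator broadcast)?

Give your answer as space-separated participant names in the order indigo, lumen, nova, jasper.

Answer: lumen nova

Derivation:
Txn tx636 phase 1: indigo yes -> prepared; lumen no -> aborted; nova no -> aborted; jasper yes -> prepared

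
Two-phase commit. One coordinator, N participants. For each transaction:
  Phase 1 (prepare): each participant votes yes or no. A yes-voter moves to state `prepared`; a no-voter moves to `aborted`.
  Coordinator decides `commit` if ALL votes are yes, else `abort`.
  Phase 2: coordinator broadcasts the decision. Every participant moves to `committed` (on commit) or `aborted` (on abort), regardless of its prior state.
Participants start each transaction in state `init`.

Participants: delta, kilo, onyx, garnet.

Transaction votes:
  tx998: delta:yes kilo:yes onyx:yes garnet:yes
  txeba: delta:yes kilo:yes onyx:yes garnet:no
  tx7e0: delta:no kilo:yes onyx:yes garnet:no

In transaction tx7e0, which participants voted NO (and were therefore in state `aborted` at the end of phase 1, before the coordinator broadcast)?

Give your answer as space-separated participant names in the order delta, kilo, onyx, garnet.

Txn tx7e0 phase 1: delta no -> aborted; kilo yes -> prepared; onyx yes -> prepared; garnet no -> aborted

Answer: delta garnet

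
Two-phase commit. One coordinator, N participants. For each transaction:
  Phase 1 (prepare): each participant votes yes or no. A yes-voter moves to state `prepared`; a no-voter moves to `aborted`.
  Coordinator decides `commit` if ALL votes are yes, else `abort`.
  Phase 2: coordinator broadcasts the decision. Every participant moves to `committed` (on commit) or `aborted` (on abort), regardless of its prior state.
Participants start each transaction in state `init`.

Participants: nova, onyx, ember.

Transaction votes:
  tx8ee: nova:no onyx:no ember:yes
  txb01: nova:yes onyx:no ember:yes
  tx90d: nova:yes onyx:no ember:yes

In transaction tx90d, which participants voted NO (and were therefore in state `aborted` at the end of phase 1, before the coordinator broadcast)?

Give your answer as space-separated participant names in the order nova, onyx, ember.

Txn tx90d phase 1: nova yes -> prepared; onyx no -> aborted; ember yes -> prepared

Answer: onyx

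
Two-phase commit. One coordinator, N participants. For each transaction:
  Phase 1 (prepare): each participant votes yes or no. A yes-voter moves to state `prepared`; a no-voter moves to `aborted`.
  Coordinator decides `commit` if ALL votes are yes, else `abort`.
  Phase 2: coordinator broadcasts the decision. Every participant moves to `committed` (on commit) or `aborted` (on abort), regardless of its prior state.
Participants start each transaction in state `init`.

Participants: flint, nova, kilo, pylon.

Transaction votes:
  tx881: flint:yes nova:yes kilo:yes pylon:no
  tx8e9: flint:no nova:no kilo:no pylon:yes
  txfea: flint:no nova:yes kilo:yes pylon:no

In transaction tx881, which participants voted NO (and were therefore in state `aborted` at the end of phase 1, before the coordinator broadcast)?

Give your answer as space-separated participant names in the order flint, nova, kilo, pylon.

Answer: pylon

Derivation:
Txn tx881 phase 1: flint yes -> prepared; nova yes -> prepared; kilo yes -> prepared; pylon no -> aborted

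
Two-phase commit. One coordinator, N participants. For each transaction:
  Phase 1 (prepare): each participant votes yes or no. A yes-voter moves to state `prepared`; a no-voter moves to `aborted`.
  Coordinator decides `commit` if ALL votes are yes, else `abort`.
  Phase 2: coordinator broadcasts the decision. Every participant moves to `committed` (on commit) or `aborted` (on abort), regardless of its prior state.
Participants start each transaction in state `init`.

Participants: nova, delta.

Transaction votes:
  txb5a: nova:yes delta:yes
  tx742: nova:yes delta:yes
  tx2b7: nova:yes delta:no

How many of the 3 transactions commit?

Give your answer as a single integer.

txb5a: all yes -> commit (commits=1)
tx742: all yes -> commit (commits=2)
tx2b7: no from delta -> abort (commits=2)

Answer: 2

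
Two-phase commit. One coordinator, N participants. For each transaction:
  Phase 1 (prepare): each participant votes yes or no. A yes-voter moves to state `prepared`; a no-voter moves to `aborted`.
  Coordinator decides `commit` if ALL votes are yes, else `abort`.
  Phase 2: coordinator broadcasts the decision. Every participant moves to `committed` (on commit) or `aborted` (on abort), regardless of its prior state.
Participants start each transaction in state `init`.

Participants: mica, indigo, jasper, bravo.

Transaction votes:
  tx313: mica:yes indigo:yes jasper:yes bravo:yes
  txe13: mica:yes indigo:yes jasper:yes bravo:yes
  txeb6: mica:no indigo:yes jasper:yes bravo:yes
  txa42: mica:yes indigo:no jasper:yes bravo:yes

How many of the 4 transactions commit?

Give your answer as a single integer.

tx313: all yes -> commit (commits=1)
txe13: all yes -> commit (commits=2)
txeb6: no from mica -> abort (commits=2)
txa42: no from indigo -> abort (commits=2)

Answer: 2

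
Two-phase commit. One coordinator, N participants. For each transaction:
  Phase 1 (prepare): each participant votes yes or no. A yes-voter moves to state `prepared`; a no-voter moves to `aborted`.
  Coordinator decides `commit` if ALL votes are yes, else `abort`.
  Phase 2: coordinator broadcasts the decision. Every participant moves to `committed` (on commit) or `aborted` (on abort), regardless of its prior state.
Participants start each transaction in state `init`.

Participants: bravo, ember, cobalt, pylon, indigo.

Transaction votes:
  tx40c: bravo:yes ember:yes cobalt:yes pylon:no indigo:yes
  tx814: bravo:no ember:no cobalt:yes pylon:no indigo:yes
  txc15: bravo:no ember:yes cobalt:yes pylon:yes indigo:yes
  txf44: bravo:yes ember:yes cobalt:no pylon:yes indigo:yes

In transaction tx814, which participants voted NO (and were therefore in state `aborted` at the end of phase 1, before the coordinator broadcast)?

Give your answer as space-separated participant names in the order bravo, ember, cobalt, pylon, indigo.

Answer: bravo ember pylon

Derivation:
Txn tx814 phase 1: bravo no -> aborted; ember no -> aborted; cobalt yes -> prepared; pylon no -> aborted; indigo yes -> prepared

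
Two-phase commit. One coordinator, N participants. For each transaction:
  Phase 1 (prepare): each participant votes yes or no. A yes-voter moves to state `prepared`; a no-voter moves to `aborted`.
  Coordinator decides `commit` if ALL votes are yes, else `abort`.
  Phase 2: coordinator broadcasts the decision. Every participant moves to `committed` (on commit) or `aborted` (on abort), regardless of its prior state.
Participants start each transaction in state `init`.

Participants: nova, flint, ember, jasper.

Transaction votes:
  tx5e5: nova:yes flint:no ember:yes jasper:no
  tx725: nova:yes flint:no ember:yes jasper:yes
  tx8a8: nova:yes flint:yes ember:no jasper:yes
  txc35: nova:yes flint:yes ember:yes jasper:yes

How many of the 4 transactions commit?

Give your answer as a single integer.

Answer: 1

Derivation:
tx5e5: no from flint, jasper -> abort (commits=0)
tx725: no from flint -> abort (commits=0)
tx8a8: no from ember -> abort (commits=0)
txc35: all yes -> commit (commits=1)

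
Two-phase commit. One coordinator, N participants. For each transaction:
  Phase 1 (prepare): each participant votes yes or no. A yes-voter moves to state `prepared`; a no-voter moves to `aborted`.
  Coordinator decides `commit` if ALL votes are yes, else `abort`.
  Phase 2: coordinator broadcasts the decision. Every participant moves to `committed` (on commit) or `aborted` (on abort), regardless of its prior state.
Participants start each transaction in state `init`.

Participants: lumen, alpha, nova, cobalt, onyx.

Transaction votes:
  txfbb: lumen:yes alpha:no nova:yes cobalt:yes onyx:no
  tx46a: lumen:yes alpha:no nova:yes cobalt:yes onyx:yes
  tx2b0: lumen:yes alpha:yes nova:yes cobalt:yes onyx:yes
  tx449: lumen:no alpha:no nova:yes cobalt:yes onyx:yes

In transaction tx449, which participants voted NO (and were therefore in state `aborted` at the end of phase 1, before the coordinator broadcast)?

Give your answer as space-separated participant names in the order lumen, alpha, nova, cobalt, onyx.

Txn tx449 phase 1: lumen no -> aborted; alpha no -> aborted; nova yes -> prepared; cobalt yes -> prepared; onyx yes -> prepared

Answer: lumen alpha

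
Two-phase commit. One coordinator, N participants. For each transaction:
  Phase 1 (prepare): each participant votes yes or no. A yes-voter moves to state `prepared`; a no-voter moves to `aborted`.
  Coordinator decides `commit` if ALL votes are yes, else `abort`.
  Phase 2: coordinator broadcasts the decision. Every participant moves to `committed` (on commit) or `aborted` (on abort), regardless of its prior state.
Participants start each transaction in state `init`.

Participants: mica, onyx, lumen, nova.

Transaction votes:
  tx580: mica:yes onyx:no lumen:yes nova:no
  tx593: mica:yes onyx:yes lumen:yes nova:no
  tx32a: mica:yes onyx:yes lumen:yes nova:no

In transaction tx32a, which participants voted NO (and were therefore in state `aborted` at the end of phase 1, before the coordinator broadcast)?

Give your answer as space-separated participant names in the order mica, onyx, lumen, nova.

Txn tx32a phase 1: mica yes -> prepared; onyx yes -> prepared; lumen yes -> prepared; nova no -> aborted

Answer: nova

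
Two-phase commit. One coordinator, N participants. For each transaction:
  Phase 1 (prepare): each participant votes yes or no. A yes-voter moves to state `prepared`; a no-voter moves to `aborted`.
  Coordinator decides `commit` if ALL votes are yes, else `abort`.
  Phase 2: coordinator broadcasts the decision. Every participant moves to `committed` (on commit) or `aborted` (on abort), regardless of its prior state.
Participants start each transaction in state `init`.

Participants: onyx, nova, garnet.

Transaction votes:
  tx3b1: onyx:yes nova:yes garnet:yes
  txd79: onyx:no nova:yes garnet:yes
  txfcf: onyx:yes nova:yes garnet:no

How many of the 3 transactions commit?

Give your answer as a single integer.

Answer: 1

Derivation:
tx3b1: all yes -> commit (commits=1)
txd79: no from onyx -> abort (commits=1)
txfcf: no from garnet -> abort (commits=1)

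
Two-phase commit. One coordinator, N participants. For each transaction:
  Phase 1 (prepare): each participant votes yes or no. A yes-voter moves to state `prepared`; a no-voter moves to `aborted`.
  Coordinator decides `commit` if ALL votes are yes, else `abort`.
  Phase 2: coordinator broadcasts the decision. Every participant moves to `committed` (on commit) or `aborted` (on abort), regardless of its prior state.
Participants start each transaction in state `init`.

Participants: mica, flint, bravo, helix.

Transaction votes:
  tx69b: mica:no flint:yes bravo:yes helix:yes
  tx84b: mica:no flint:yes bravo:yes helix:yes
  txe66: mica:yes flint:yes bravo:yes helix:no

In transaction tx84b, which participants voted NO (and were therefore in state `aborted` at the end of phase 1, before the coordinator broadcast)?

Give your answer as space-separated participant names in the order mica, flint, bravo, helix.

Answer: mica

Derivation:
Txn tx84b phase 1: mica no -> aborted; flint yes -> prepared; bravo yes -> prepared; helix yes -> prepared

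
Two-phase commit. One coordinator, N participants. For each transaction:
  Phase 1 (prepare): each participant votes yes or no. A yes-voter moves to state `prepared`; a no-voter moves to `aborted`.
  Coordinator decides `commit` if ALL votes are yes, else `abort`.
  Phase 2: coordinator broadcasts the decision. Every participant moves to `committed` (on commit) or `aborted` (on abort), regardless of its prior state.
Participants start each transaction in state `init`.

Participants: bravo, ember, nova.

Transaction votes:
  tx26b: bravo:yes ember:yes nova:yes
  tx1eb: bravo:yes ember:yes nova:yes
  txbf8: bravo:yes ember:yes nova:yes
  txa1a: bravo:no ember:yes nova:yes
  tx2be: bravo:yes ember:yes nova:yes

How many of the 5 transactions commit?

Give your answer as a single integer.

Answer: 4

Derivation:
tx26b: all yes -> commit (commits=1)
tx1eb: all yes -> commit (commits=2)
txbf8: all yes -> commit (commits=3)
txa1a: no from bravo -> abort (commits=3)
tx2be: all yes -> commit (commits=4)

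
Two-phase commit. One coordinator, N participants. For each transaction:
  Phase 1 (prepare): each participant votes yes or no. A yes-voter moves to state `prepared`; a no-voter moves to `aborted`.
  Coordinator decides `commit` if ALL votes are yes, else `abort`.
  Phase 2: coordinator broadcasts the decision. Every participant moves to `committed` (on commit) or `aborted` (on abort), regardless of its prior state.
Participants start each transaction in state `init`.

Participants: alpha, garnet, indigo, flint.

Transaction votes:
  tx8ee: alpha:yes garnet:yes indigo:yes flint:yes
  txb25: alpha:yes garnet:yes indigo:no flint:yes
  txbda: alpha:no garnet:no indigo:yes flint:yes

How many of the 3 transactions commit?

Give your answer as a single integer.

Answer: 1

Derivation:
tx8ee: all yes -> commit (commits=1)
txb25: no from indigo -> abort (commits=1)
txbda: no from alpha, garnet -> abort (commits=1)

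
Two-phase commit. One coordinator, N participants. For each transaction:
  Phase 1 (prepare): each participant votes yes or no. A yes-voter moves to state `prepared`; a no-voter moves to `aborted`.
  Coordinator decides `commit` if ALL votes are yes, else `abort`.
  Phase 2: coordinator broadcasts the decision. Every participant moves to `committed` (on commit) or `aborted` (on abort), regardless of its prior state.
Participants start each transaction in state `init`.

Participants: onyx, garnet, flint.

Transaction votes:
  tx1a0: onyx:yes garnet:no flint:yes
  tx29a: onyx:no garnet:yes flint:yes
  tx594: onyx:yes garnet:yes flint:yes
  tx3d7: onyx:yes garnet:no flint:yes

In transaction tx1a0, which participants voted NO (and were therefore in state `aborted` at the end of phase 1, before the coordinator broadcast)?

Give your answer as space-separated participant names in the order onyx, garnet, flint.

Answer: garnet

Derivation:
Txn tx1a0 phase 1: onyx yes -> prepared; garnet no -> aborted; flint yes -> prepared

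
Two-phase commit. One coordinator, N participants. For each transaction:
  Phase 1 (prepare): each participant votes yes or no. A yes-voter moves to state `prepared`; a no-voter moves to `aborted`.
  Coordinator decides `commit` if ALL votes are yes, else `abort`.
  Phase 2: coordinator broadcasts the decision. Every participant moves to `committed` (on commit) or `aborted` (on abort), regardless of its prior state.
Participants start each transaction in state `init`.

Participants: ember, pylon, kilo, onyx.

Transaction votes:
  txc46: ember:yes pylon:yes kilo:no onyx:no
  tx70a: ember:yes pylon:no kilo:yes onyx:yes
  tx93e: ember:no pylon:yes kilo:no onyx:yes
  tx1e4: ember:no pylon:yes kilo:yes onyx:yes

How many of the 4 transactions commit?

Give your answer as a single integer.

txc46: no from kilo, onyx -> abort (commits=0)
tx70a: no from pylon -> abort (commits=0)
tx93e: no from ember, kilo -> abort (commits=0)
tx1e4: no from ember -> abort (commits=0)

Answer: 0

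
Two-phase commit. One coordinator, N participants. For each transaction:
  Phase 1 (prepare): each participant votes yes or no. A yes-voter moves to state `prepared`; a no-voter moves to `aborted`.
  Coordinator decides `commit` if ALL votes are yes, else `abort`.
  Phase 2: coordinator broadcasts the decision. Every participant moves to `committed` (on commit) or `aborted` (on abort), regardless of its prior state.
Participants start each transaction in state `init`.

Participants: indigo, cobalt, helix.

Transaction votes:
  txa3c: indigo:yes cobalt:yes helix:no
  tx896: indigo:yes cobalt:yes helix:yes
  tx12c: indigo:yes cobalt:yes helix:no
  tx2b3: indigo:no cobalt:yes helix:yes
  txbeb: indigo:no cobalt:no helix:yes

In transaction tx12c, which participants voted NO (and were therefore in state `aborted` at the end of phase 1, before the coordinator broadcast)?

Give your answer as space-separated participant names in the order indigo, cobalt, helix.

Txn tx12c phase 1: indigo yes -> prepared; cobalt yes -> prepared; helix no -> aborted

Answer: helix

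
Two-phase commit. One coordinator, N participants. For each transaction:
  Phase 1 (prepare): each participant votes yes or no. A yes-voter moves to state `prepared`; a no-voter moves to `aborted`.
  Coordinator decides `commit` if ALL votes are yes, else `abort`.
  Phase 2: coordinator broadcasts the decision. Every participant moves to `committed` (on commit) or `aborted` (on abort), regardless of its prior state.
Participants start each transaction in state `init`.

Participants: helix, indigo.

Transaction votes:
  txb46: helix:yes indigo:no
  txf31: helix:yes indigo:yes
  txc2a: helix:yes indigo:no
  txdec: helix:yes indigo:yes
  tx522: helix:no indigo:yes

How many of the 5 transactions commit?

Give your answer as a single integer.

txb46: no from indigo -> abort (commits=0)
txf31: all yes -> commit (commits=1)
txc2a: no from indigo -> abort (commits=1)
txdec: all yes -> commit (commits=2)
tx522: no from helix -> abort (commits=2)

Answer: 2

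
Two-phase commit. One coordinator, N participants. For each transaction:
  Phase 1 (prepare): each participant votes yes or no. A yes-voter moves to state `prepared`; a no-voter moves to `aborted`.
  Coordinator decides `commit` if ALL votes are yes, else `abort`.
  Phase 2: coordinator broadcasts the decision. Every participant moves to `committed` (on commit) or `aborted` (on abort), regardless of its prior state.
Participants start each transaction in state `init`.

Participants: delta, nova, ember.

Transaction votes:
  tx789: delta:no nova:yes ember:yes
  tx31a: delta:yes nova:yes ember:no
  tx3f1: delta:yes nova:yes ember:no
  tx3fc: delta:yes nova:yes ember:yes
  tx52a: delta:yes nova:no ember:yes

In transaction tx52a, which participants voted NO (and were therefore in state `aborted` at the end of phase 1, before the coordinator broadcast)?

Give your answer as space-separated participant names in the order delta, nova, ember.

Txn tx52a phase 1: delta yes -> prepared; nova no -> aborted; ember yes -> prepared

Answer: nova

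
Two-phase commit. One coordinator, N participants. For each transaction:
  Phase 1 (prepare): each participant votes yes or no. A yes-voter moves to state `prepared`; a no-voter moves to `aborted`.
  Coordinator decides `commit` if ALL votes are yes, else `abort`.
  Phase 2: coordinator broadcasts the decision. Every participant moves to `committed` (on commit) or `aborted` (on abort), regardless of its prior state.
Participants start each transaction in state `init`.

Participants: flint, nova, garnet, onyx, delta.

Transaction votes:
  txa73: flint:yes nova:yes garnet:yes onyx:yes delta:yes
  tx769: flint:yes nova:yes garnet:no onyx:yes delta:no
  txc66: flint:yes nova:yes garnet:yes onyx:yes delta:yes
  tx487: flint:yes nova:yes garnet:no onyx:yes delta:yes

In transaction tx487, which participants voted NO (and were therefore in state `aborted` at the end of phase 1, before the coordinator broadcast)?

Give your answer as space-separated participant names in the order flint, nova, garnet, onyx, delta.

Answer: garnet

Derivation:
Txn tx487 phase 1: flint yes -> prepared; nova yes -> prepared; garnet no -> aborted; onyx yes -> prepared; delta yes -> prepared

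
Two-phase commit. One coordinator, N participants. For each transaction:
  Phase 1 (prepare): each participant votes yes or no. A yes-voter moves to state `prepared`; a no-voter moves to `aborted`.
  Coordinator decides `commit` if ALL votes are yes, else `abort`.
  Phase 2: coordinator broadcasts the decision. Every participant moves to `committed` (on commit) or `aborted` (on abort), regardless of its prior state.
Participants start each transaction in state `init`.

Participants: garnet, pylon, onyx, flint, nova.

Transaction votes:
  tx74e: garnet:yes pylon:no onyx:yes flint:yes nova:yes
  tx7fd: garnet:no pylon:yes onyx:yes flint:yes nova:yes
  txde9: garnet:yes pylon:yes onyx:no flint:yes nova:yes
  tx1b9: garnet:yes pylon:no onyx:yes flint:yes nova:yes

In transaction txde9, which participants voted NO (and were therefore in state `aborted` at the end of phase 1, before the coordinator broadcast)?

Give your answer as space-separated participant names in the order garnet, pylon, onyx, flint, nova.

Txn txde9 phase 1: garnet yes -> prepared; pylon yes -> prepared; onyx no -> aborted; flint yes -> prepared; nova yes -> prepared

Answer: onyx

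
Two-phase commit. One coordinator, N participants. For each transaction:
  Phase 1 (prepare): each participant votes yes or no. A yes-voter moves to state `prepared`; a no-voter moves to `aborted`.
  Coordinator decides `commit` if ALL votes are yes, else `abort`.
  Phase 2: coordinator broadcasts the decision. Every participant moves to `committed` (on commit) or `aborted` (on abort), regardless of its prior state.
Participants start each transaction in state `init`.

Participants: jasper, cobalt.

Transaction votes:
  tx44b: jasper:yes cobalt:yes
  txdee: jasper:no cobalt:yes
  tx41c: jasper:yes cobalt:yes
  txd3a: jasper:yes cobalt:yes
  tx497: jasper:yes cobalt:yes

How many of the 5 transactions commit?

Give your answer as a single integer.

tx44b: all yes -> commit (commits=1)
txdee: no from jasper -> abort (commits=1)
tx41c: all yes -> commit (commits=2)
txd3a: all yes -> commit (commits=3)
tx497: all yes -> commit (commits=4)

Answer: 4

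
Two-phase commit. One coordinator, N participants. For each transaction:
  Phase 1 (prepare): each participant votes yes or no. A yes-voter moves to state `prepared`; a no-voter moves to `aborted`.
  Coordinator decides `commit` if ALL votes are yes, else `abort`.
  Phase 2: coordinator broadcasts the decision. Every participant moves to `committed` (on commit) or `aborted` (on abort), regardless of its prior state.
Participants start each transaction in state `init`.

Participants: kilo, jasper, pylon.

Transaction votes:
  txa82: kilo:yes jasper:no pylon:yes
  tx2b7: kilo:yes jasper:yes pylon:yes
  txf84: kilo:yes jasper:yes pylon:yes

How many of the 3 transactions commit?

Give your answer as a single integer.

txa82: no from jasper -> abort (commits=0)
tx2b7: all yes -> commit (commits=1)
txf84: all yes -> commit (commits=2)

Answer: 2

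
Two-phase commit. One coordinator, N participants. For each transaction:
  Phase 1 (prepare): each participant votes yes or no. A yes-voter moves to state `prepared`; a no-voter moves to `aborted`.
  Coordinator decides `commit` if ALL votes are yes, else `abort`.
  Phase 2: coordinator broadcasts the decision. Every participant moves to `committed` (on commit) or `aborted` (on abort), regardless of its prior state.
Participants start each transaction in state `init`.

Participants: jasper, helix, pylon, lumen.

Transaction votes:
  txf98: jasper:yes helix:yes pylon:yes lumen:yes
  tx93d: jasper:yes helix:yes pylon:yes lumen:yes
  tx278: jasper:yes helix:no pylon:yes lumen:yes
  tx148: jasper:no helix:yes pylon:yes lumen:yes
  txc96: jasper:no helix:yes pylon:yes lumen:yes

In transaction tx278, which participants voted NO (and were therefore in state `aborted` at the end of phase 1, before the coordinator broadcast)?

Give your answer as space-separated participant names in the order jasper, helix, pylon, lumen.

Txn tx278 phase 1: jasper yes -> prepared; helix no -> aborted; pylon yes -> prepared; lumen yes -> prepared

Answer: helix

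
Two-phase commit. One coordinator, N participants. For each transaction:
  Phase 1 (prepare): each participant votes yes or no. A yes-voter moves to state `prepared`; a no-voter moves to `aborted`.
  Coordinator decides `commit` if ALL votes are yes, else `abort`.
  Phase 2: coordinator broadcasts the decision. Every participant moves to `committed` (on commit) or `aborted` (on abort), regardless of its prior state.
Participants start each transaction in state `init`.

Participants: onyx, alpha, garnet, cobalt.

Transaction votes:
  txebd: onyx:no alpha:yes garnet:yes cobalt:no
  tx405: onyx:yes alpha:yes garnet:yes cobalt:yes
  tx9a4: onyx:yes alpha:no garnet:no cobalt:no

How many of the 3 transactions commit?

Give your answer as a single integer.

txebd: no from onyx, cobalt -> abort (commits=0)
tx405: all yes -> commit (commits=1)
tx9a4: no from alpha, garnet, cobalt -> abort (commits=1)

Answer: 1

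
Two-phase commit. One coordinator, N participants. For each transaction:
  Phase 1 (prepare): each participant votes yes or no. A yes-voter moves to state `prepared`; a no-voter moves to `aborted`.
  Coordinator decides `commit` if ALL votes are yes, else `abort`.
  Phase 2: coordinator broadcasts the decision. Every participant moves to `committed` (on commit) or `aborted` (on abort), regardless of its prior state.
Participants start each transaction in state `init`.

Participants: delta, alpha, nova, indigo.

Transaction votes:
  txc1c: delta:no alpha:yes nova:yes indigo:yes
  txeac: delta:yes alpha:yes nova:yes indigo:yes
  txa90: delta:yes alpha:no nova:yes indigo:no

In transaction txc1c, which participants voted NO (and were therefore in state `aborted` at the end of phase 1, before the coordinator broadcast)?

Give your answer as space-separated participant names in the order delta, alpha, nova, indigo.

Txn txc1c phase 1: delta no -> aborted; alpha yes -> prepared; nova yes -> prepared; indigo yes -> prepared

Answer: delta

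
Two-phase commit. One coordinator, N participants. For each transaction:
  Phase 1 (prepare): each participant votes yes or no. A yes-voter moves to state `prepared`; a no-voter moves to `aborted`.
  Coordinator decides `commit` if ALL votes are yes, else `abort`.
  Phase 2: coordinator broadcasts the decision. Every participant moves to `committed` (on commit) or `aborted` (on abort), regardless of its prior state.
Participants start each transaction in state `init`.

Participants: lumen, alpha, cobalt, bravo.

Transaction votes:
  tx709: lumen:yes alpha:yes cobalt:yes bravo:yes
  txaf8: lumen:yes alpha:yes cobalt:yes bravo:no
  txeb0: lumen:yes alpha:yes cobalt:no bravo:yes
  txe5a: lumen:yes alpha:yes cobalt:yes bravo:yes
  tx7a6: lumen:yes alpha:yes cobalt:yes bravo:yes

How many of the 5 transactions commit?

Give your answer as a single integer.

Answer: 3

Derivation:
tx709: all yes -> commit (commits=1)
txaf8: no from bravo -> abort (commits=1)
txeb0: no from cobalt -> abort (commits=1)
txe5a: all yes -> commit (commits=2)
tx7a6: all yes -> commit (commits=3)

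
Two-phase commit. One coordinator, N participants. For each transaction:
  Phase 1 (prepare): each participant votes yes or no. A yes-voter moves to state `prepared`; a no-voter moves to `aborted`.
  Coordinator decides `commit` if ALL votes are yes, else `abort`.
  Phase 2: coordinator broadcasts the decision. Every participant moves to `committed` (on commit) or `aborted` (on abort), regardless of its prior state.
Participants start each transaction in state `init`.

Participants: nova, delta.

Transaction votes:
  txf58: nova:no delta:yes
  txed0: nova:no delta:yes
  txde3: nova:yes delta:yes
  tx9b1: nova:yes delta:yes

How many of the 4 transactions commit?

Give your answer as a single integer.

Answer: 2

Derivation:
txf58: no from nova -> abort (commits=0)
txed0: no from nova -> abort (commits=0)
txde3: all yes -> commit (commits=1)
tx9b1: all yes -> commit (commits=2)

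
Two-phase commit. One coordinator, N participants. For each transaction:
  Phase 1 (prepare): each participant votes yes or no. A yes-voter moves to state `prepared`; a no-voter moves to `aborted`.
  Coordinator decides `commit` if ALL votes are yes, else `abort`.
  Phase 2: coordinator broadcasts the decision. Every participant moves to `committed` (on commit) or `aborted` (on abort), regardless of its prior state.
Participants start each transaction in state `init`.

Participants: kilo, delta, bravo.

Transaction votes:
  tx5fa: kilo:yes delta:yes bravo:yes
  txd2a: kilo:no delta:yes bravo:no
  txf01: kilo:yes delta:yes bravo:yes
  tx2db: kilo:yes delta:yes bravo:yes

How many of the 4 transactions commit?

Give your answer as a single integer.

tx5fa: all yes -> commit (commits=1)
txd2a: no from kilo, bravo -> abort (commits=1)
txf01: all yes -> commit (commits=2)
tx2db: all yes -> commit (commits=3)

Answer: 3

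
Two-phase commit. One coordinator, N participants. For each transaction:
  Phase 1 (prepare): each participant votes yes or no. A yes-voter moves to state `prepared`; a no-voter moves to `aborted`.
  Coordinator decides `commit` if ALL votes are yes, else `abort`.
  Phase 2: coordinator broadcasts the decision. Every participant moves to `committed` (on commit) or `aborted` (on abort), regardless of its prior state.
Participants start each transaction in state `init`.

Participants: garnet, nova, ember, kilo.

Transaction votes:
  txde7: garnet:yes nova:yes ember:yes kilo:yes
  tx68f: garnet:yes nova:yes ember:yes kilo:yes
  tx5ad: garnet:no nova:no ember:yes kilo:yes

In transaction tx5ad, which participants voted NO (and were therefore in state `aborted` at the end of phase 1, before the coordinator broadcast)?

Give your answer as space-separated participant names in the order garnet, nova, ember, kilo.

Txn tx5ad phase 1: garnet no -> aborted; nova no -> aborted; ember yes -> prepared; kilo yes -> prepared

Answer: garnet nova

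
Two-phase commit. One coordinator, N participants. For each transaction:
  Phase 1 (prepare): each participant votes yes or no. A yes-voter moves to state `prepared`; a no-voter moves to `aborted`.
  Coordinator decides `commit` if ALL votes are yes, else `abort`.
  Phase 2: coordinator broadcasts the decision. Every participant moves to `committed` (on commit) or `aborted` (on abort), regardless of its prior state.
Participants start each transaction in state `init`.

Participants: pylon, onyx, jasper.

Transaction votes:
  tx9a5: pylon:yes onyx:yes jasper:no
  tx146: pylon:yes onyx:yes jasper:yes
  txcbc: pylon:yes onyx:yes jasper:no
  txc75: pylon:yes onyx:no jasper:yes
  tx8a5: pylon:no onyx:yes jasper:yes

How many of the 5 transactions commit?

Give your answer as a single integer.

Answer: 1

Derivation:
tx9a5: no from jasper -> abort (commits=0)
tx146: all yes -> commit (commits=1)
txcbc: no from jasper -> abort (commits=1)
txc75: no from onyx -> abort (commits=1)
tx8a5: no from pylon -> abort (commits=1)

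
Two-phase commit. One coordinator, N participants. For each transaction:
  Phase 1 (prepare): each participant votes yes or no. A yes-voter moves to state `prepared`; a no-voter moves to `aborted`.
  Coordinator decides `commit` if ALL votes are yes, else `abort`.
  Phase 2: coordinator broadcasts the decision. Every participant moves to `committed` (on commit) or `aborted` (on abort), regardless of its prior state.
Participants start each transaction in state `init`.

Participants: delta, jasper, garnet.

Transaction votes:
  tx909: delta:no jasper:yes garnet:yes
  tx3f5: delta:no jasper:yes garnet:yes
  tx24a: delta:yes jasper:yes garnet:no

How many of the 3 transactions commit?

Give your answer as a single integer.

Answer: 0

Derivation:
tx909: no from delta -> abort (commits=0)
tx3f5: no from delta -> abort (commits=0)
tx24a: no from garnet -> abort (commits=0)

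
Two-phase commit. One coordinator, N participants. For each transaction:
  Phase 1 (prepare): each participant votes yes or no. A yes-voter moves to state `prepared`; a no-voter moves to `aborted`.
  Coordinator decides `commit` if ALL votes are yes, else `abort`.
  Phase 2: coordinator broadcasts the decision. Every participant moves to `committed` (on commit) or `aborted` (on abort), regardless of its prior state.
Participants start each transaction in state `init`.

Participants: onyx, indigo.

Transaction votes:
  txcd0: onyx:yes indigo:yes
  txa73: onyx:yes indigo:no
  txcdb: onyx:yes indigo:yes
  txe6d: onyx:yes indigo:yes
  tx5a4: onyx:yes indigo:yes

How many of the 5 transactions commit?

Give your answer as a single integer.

txcd0: all yes -> commit (commits=1)
txa73: no from indigo -> abort (commits=1)
txcdb: all yes -> commit (commits=2)
txe6d: all yes -> commit (commits=3)
tx5a4: all yes -> commit (commits=4)

Answer: 4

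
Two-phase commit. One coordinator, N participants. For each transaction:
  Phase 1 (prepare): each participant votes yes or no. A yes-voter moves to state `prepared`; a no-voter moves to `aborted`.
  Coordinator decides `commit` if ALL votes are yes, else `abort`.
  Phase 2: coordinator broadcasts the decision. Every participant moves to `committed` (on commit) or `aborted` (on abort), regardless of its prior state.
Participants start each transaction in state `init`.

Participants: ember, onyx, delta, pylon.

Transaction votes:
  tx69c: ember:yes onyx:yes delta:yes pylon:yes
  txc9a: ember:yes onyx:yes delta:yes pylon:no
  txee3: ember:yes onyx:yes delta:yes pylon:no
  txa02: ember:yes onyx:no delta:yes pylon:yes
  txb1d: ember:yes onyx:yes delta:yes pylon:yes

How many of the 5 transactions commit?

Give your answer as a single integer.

tx69c: all yes -> commit (commits=1)
txc9a: no from pylon -> abort (commits=1)
txee3: no from pylon -> abort (commits=1)
txa02: no from onyx -> abort (commits=1)
txb1d: all yes -> commit (commits=2)

Answer: 2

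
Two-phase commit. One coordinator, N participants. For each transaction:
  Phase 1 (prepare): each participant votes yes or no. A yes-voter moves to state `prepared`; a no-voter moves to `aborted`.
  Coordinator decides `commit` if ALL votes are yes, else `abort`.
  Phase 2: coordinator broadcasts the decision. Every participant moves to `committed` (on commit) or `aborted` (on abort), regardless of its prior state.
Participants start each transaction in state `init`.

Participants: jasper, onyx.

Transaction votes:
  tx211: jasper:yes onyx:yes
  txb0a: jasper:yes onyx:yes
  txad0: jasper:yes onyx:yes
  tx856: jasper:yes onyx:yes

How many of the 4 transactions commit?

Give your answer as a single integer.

tx211: all yes -> commit (commits=1)
txb0a: all yes -> commit (commits=2)
txad0: all yes -> commit (commits=3)
tx856: all yes -> commit (commits=4)

Answer: 4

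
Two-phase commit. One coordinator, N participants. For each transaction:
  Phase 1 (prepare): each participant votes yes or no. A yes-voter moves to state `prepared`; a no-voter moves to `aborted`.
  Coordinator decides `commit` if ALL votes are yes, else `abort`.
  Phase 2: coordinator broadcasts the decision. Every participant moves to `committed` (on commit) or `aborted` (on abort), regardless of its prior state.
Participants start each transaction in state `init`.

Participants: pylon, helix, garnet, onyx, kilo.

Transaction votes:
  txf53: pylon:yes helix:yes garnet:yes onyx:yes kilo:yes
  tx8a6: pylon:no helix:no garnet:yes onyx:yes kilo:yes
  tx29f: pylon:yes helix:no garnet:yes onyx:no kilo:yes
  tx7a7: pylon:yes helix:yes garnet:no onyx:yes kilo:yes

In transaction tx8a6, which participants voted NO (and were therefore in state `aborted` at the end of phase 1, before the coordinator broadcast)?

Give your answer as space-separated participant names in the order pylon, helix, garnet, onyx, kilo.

Answer: pylon helix

Derivation:
Txn tx8a6 phase 1: pylon no -> aborted; helix no -> aborted; garnet yes -> prepared; onyx yes -> prepared; kilo yes -> prepared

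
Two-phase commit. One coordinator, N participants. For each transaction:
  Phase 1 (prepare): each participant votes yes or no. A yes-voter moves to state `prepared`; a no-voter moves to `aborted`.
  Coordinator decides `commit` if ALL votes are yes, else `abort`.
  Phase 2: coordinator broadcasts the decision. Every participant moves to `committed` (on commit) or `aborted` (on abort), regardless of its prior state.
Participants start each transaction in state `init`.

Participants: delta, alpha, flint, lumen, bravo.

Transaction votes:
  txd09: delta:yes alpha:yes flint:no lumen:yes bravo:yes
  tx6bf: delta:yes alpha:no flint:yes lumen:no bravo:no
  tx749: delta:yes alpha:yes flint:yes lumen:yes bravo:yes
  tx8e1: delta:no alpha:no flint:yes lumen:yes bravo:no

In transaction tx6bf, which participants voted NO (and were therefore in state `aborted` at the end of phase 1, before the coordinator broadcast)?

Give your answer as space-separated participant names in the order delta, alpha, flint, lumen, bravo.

Txn tx6bf phase 1: delta yes -> prepared; alpha no -> aborted; flint yes -> prepared; lumen no -> aborted; bravo no -> aborted

Answer: alpha lumen bravo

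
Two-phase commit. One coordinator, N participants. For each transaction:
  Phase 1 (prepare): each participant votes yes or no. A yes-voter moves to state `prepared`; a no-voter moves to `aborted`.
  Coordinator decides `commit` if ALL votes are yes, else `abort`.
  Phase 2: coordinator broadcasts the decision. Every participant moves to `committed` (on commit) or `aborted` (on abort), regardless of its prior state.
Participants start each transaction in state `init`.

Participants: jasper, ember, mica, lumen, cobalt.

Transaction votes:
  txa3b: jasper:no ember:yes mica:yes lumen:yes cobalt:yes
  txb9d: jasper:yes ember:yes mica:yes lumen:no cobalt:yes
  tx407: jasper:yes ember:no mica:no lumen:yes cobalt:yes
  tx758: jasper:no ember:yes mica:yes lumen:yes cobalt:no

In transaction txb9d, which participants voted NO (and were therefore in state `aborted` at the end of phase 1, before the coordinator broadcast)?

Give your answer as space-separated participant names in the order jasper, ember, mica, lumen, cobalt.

Answer: lumen

Derivation:
Txn txb9d phase 1: jasper yes -> prepared; ember yes -> prepared; mica yes -> prepared; lumen no -> aborted; cobalt yes -> prepared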